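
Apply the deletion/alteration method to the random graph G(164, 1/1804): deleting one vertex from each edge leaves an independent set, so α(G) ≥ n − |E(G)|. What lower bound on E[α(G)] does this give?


E[|E(G)|] = C(164, 2)·p = 13366 · (1/1804) = 163/22.
E[α(G)] ≥ n − E[|E(G)|] = 164 − 163/22 = 3445/22.
Numerically: ≈ 156.591.
(This is only a lower bound; the true E[α(G)] may be larger.)

E[α(G)] ≥ 3445/22 ≈ 156.591.


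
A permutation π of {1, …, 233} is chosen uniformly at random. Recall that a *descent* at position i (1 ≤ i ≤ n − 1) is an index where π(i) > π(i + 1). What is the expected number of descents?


Write X = Σ X_I over i = 1, …, 232, with X_I the indicator of one descent.
There are 232 indicators.
For each fixed i, the pair (π(i), π(i+1)) is a uniformly random ordered pair of distinct values from {1, …, 233}; by symmetry P[π(i) > π(i+1)] = 1/2.
By linearity: E[X] = 232 · (1/2) = (233 − 1) · (1/2) = 116 ≈ 116.00000.

E[X] = 116 = 116.00000.


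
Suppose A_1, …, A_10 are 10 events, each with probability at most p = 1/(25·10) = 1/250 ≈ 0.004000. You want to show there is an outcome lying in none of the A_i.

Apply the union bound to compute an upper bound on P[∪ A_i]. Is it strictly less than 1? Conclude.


Union bound: P[∪_{i=1}^{10} A_i] ≤ Σ_i P[A_i] ≤ 10·p = 10·(1/250) = 1/25.
Numerically: 1/25 ≈ 0.040000.
Is 1/25 < 1? YES.
Since P[∪ A_i] ≤ 1/25 < 1, the complement has P[∩ A_i^c] ≥ 1 − 1/25 = 24/25 > 0, so some outcome avoids every A_i.

10·p = 1/25 ≈ 0.040000; existence CERTIFIED by the union bound.


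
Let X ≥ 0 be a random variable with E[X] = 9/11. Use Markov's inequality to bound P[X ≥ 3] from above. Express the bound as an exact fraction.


μ = E[X] = 9/11, a = 3.
Markov: P[X ≥ 3] ≤ μ/a = (9/11)/3 = 3/11.
Numerically: ≈ 0.2727.
(Since a = 3 > μ = 0.8182, the bound 3/11 is < 1 and informative.)

P[X ≥ 3] ≤ 3/11 ≈ 0.2727.


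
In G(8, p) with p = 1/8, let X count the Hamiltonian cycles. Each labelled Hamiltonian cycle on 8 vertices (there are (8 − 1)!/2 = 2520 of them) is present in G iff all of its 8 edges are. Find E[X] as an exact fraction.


K_8 has (8 − 1)!/2 = 2520 labelled Hamiltonian cycles.
For each such Hamiltonian cycle H, let X_H = 1 if all 8 edges of H are present in G. Then P[X_H = 1] = p^{8} = (1/8)^{8} = 1/16777216.
By linearity of expectation: E[X] = Σ_H E[X_H] = 2520 · p^{8} = 2520 · 1/16777216 = 315/2097152.
Numerically: E[X] ≈ 0.0001502.

E[X] = 2520 · (1/8)^{8} = 315/2097152 ≈ 0.0001502.


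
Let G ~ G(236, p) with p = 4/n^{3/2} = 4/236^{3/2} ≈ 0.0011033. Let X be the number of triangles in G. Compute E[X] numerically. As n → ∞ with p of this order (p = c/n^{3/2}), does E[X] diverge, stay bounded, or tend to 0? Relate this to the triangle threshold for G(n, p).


Number of potential triangles: C(236, 3) = 2162940.
Each occurs with probability p³ ≈ (0.0011033)³ ≈ 1.3429998e-09.
By linearity: E[X] = C(236, 3)·p³ ≈ 2162940 · 1.3429998e-09 ≈ 0.00290.
Since α = 3/2 > 1, p = c/n^{3/2} = o(1/n) is below the triangle threshold p ~ 1/n. Asymptotically E[X] ~ (c³/6)·n^{3(1−α)} = (4³/6)·n^{-1.5} → 0, so by Markov's inequality G has no triangles w.h.p.

E[X] ≈ 0.00290; in regime p = Θ(1/n^{3/2}) E[X] tends to 0 (below the triangle threshold p ~ 1/n).


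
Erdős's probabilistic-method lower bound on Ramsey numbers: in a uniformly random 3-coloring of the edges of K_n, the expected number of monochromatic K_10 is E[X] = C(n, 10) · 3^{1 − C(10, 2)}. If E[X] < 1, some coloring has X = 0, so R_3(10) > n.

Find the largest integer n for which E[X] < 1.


We need C(n, 10) · 3^{1 − 45} < 1, i.e. C(n, 10) < 3^{45 − 1} = 984770902183611232881.
Check values of n near the boundary:
  n = 570: C(570, 10) = 921524823451961408691; 921524823451961408691 < 984770902183611232881? YES
  n = 571: C(571, 10) = 937951290893172842001; 937951290893172842001 < 984770902183611232881? YES
  n = 572: C(572, 10) = 954640815642161682606; 954640815642161682606 < 984770902183611232881? YES
  n = 573: C(573, 10) = 971597135635805762226; 971597135635805762226 < 984770902183611232881? YES
  n = 574: C(574, 10) = 988824035203816502691; 988824035203816502691 < 984770902183611232881? NO
The largest n with C(n, 10) < 984770902183611232881 is n = 573 (where E[X] = 35985079097622435638/36472996377170786403 ≈ 0.986623). Hence R_3(10) > 573, i.e. R_3(10) ≥ 574.

Largest n = 573; hence R_3(10) > 573.


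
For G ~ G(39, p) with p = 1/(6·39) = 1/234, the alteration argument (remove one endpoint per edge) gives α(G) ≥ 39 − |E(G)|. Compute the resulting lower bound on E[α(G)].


E[|E(G)|] = C(39, 2)·p = 741 · (1/234) = 19/6.
E[α(G)] ≥ n − E[|E(G)|] = 39 − 19/6 = 215/6.
Numerically: ≈ 35.833333.
(This is only a lower bound; the true E[α(G)] may be larger.)

E[α(G)] ≥ 215/6 ≈ 35.833333.


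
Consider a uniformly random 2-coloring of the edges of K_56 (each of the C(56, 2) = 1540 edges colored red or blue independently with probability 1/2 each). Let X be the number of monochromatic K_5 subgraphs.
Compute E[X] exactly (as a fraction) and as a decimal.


Let X = Σ_S X_S over the C(56, 5) = 3819816 subsets S of size 5, where X_S = 1 if the K_5 on S is monochromatic.
For a fixed S, the K_5 on S has C(5, 2) = 10 edges. P[all 10 edges red] = (1/2)^10, and likewise for blue, so P[monochromatic] = 2·(1/2)^10 = 2^{1 − 10} = 1/512.
By linearity of expectation: E[X] = C(56, 5) · 2^{1 − 10} = 3819816 · 1/512 = 477477/64.
Numerically: E[X] ≈ 7460.578.

E[X] = C(56,5)·2^(1−C(5,2)) = 477477/64 ≈ 7460.578.


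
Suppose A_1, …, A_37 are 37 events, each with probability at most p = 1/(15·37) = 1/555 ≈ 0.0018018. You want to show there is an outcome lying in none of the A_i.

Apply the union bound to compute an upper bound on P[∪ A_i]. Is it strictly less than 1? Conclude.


Union bound: P[∪_{i=1}^{37} A_i] ≤ Σ_i P[A_i] ≤ 37·p = 37·(1/555) = 1/15.
Numerically: 1/15 ≈ 0.0666667.
Is 1/15 < 1? YES.
Since P[∪ A_i] ≤ 1/15 < 1, the complement has P[∩ A_i^c] ≥ 1 − 1/15 = 14/15 > 0, so some outcome avoids every A_i.

37·p = 1/15 ≈ 0.0666667; existence CERTIFIED by the union bound.


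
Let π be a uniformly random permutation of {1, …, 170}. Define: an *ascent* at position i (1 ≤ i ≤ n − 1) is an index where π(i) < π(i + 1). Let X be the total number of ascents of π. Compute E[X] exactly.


Write X = Σ X_I over i = 1, …, 169, with X_I the indicator of one ascent.
There are 169 indicators.
For each fixed i, the pair (π(i), π(i+1)) is a uniformly random ordered pair of distinct values from {1, …, 170}; by symmetry P[π(i) < π(i+1)] = 1/2.
By linearity: E[X] = 169 · (1/2) = (170 − 1) · (1/2) = 169/2 ≈ 84.50000.

E[X] = 169/2 = 84.50000.


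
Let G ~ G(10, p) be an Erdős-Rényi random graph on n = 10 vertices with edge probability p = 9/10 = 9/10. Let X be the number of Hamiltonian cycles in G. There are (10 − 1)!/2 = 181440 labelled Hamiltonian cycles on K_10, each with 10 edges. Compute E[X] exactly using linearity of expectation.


K_10 has (10 − 1)!/2 = 181440 labelled Hamiltonian cycles.
For each such Hamiltonian cycle H, let X_H = 1 if all 10 edges of H are present in G. Then P[X_H = 1] = p^{10} = (9/10)^{10} = 3486784401/10000000000.
By linearity: E[X] = Σ_H E[X_H] = 181440 · p^{10} = 181440 · 3486784401/10000000000 = 1977006755367/31250000.
Numerically: E[X] ≈ 63264.2.

E[X] = 181440 · (9/10)^{10} = 1977006755367/31250000 ≈ 63264.2.


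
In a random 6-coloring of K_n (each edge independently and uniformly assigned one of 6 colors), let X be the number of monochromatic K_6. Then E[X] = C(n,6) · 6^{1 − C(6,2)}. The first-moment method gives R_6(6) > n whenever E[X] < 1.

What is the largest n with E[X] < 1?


We need C(n, 6) · 6^{1 − 15} < 1, i.e. C(n, 6) < 6^{15 − 1} = 78364164096.
Check values of n near the boundary:
  n = 195: C(195, 6) = 70656049360; 70656049360 < 78364164096? YES
  n = 196: C(196, 6) = 72887293024; 72887293024 < 78364164096? YES
  n = 197: C(197, 6) = 75176946208; 75176946208 < 78364164096? YES
  n = 198: C(198, 6) = 77526225777; 77526225777 < 78364164096? YES
  n = 199: C(199, 6) = 79936367511; 79936367511 < 78364164096? NO
  n = 200: C(200, 6) = 82408626300; 82408626300 < 78364164096? NO
  n = 201: C(201, 6) = 84944276340; 84944276340 < 78364164096? NO
The largest n with C(n, 6) < 78364164096 is n = 198 (where E[X] = 25842075259/26121388032 ≈ 0.98931). Hence R_6(6) > 198, i.e. R_6(6) ≥ 199.

Largest n = 198; hence R_6(6) > 198.


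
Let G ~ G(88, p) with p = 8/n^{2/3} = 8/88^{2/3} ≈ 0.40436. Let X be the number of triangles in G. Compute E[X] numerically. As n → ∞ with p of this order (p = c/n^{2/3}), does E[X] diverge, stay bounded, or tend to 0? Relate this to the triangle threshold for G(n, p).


Number of potential triangles: C(88, 3) = 109736.
Each occurs with probability p³ ≈ (0.40436)³ ≈ 6.6115702e-02.
By linearity: E[X] = C(88, 3)·p³ ≈ 109736 · 6.6115702e-02 ≈ 7255.27273.
Since α = 2/3 < 1, p = c/n^{2/3} ≫ 1/n is above the triangle threshold p ~ 1/n. Asymptotically E[X] ~ (c³/6)·n^{3(1−α)} = (8³/6)·n^{1} → ∞; triangles are abundant w.h.p.

E[X] ≈ 7255.27273; in regime p = Θ(1/n^{2/3}) E[X] diverges (above the triangle threshold p ~ 1/n).


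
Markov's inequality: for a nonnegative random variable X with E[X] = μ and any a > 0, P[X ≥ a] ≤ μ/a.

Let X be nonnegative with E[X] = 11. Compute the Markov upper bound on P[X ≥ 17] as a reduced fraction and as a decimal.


μ = E[X] = 11, a = 17.
Markov: P[X ≥ 17] ≤ μ/a = (11)/17 = 11/17.
Numerically: ≈ 0.6471.
(Since a = 17 > μ = 11.0000, the bound 11/17 is < 1 and informative.)

P[X ≥ 17] ≤ 11/17 ≈ 0.6471.


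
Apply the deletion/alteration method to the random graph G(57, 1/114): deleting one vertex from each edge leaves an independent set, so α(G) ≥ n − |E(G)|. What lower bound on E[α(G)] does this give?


E[|E(G)|] = C(57, 2)·p = 1596 · (1/114) = 14.
E[α(G)] ≥ n − E[|E(G)|] = 57 − 14 = 43.
Numerically: ≈ 43.00000.
(This is only a lower bound; the true E[α(G)] may be larger.)

E[α(G)] ≥ 43 ≈ 43.00000.


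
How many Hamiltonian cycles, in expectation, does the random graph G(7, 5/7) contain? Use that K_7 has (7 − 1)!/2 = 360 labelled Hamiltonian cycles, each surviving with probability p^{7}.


K_7 has (7 − 1)!/2 = 360 labelled Hamiltonian cycles.
For each such Hamiltonian cycle H, let X_H = 1 if all 7 edges of H are present in G. Then P[X_H = 1] = p^{7} = (5/7)^{7} = 78125/823543.
By linearity of expectation: E[X] = Σ_H E[X_H] = 360 · p^{7} = 360 · 78125/823543 = 28125000/823543.
Numerically: E[X] ≈ 34.2.

E[X] = 360 · (5/7)^{7} = 28125000/823543 ≈ 34.2.


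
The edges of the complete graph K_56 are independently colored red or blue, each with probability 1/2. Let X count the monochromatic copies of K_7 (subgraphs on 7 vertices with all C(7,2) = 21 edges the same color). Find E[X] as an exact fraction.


Let X = Σ_S X_S over the C(56, 7) = 231917400 subsets S of size 7, where X_S = 1 if the K_7 on S is monochromatic.
For a fixed S, the K_7 on S has C(7, 2) = 21 edges. P[all 21 edges red] = (1/2)^21, and likewise for blue, so P[monochromatic] = 2·(1/2)^21 = 2^{1 − 21} = 1/1048576.
Summing: E[X] = C(56, 7) · 2^{1 − 21} = 231917400 · 1/1048576 = 28989675/131072.
Numerically: E[X] ≈ 221.174.

E[X] = C(56,7)·2^(1−C(7,2)) = 28989675/131072 ≈ 221.174.


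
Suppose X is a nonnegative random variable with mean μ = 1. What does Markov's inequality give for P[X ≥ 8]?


μ = E[X] = 1, a = 8.
Markov: P[X ≥ 8] ≤ μ/a = (1)/8 = 1/8.
Numerically: ≈ 0.125.
(Since a = 8 > μ = 1.000, the bound 1/8 is < 1 and informative.)

P[X ≥ 8] ≤ 1/8 ≈ 0.125.


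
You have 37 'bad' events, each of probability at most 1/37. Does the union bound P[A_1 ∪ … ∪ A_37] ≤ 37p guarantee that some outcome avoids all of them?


Union bound: P[∪_{i=1}^{37} A_i] ≤ Σ_i P[A_i] ≤ 37·p = 37·(1/37) = 1.
Numerically: 1 ≈ 1.000000.
Is 1 < 1? NO.
Since the bound 1 is ≥ 1, the union bound is uninformative here; it does NOT by itself certify existence.

37·p = 1 ≈ 1.000000; existence NOT certified by the union bound.


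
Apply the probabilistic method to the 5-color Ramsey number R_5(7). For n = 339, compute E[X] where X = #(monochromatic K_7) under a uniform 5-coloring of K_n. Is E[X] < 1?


E[X] = C(339, 7) · 5^{1 − 21} = 95915887062372 · 5^{−20} = 95915887062372/95367431640625.
As a reduced fraction: E[X] = 95915887062372/95367431640625 ≈ 1.0057510.
Is E[X] < 1? NO.
Since E[X] ≥ 1, the first-moment bound is inconclusive at n = 339; it does NOT by itself certify R_5(7) > 339.

E[X] = 95915887062372/95367431640625 ≈ 1.0057510; E[X] ≥ 1; first-moment method inconclusive here.


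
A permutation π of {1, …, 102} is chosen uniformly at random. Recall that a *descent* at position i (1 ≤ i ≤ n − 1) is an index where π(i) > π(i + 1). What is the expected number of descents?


Write X = Σ X_I over i = 1, …, 101, with X_I the indicator of one descent.
There are 101 indicators.
For each fixed i, the pair (π(i), π(i+1)) is a uniformly random ordered pair of distinct values from {1, …, 102}; by symmetry P[π(i) > π(i+1)] = 1/2.
By linearity: E[X] = 101 · (1/2) = (102 − 1) · (1/2) = 101/2 ≈ 50.500.

E[X] = 101/2 = 50.500.


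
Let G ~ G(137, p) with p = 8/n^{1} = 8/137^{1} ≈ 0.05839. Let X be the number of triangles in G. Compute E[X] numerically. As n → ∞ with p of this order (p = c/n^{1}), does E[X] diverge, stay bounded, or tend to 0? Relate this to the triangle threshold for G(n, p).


Number of potential triangles: C(137, 3) = 419220.
Each occurs with probability p³ ≈ (0.05839)³ ≈ 1.991170e-04.
By linearity: E[X] = C(137, 3)·p³ ≈ 419220 · 1.991170e-04 ≈ 83.4738.
Here α = 1, so p = 8/n is exactly at the triangle threshold p ~ 1/n. Asymptotically E[X] → c³/6 = 8³/6 = 256/3 ≈ 85.3333, a bounded constant. In this regime the triangle count is asymptotically Poisson(c³/6).

E[X] ≈ 83.4738; in regime p = Θ(1/n^{1}) E[X] stays bounded (at the triangle threshold p ~ 1/n).


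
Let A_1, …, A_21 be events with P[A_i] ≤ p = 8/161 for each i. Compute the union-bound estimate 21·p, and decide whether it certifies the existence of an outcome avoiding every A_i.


Union bound: P[∪_{i=1}^{21} A_i] ≤ Σ_i P[A_i] ≤ 21·p = 21·(8/161) = 24/23.
Numerically: 24/23 ≈ 1.0435.
Is 24/23 < 1? NO.
Since the bound 24/23 is ≥ 1, the union bound is uninformative here; it does NOT by itself certify existence.

21·p = 24/23 ≈ 1.0435; existence NOT certified by the union bound.


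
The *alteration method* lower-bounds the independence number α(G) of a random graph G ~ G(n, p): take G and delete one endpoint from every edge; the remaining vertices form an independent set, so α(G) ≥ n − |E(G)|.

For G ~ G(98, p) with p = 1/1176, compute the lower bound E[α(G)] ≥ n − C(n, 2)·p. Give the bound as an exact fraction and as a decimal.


E[|E(G)|] = C(98, 2)·p = 4753 · (1/1176) = 97/24.
E[α(G)] ≥ n − E[|E(G)|] = 98 − 97/24 = 2255/24.
Numerically: ≈ 93.958.
(This is only a lower bound; the true E[α(G)] may be larger.)

E[α(G)] ≥ 2255/24 ≈ 93.958.


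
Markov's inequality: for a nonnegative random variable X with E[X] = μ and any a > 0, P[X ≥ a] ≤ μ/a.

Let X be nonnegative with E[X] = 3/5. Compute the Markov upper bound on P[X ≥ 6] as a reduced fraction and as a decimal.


μ = E[X] = 3/5, a = 6.
Markov: P[X ≥ 6] ≤ μ/a = (3/5)/6 = 1/10.
Numerically: ≈ 0.100.
(Since a = 6 > μ = 0.600, the bound 1/10 is < 1 and informative.)

P[X ≥ 6] ≤ 1/10 ≈ 0.100.


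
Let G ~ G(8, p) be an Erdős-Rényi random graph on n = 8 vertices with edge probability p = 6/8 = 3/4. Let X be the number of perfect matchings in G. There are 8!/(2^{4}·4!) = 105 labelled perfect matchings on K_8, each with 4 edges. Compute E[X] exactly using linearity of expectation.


K_8 has 8!/(2^{4}·4!) = 105 labelled perfect matchings.
For each such perfect matching H, let X_H = 1 if all 4 edges of H are present in G. Then P[X_H = 1] = p^{4} = (3/4)^{4} = 81/256.
Summing the indicators: E[X] = Σ_H E[X_H] = 105 · p^{4} = 105 · 81/256 = 8505/256.
Numerically: E[X] ≈ 33.2.

E[X] = 105 · (3/4)^{4} = 8505/256 ≈ 33.2.


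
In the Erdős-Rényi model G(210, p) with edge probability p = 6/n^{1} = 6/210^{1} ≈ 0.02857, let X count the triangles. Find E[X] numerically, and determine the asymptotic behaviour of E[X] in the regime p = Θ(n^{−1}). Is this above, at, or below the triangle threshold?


Number of potential triangles: C(210, 3) = 1521520.
Each occurs with probability p³ ≈ (0.02857)³ ≈ 2.332362e-05.
By linearity: E[X] = C(210, 3)·p³ ≈ 1521520 · 2.332362e-05 ≈ 35.4873.
Here α = 1, so p = 6/n is exactly at the triangle threshold p ~ 1/n. Asymptotically E[X] → c³/6 = 6³/6 = 36 ≈ 36.0000, a bounded constant. In this regime the triangle count is asymptotically Poisson(c³/6).

E[X] ≈ 35.4873; in regime p = Θ(1/n^{1}) E[X] stays bounded (at the triangle threshold p ~ 1/n).


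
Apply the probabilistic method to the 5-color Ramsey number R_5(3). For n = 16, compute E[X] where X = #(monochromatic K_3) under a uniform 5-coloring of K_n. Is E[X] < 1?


E[X] = C(16, 3) · 5^{1 − 3} = 560 · 5^{−2} = 560/25.
As a reduced fraction: E[X] = 112/5 ≈ 22.400.
Is E[X] < 1? NO.
Since E[X] ≥ 1, the first-moment bound is inconclusive at n = 16; it does NOT by itself certify R_5(3) > 16.

E[X] = 112/5 ≈ 22.400; E[X] ≥ 1; first-moment method inconclusive here.


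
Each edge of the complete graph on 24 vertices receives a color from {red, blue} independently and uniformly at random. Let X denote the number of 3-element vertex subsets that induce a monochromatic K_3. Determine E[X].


Let X = Σ_S X_S over the C(24, 3) = 2024 subsets S of size 3, where X_S = 1 if the K_3 on S is monochromatic.
For a fixed S, the K_3 on S has C(3, 2) = 3 edges. P[all 3 edges red] = (1/2)^3, and likewise for blue, so P[monochromatic] = 2·(1/2)^3 = 2^{1 − 3} = 1/4.
Summing: E[X] = C(24, 3) · 2^{1 − 3} = 2024 · 1/4 = 506.
Numerically: E[X] ≈ 506.00000.

E[X] = C(24,3)·2^(1−C(3,2)) = 506 ≈ 506.00000.


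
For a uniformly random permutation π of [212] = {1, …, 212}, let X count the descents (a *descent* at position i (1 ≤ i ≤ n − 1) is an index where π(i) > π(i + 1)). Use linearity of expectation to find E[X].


Write X = Σ X_I over i = 1, …, 211, with X_I the indicator of one descent.
There are 211 indicators.
For each fixed i, the pair (π(i), π(i+1)) is a uniformly random ordered pair of distinct values from {1, …, 212}; by symmetry P[π(i) > π(i+1)] = 1/2.
By linearity: E[X] = 211 · (1/2) = (212 − 1) · (1/2) = 211/2 ≈ 105.5000.

E[X] = 211/2 = 105.5000.


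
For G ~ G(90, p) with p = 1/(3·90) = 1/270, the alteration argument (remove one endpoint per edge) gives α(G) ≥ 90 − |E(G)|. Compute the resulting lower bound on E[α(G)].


E[|E(G)|] = C(90, 2)·p = 4005 · (1/270) = 89/6.
E[α(G)] ≥ n − E[|E(G)|] = 90 − 89/6 = 451/6.
Numerically: ≈ 75.16667.
(This is only a lower bound; the true E[α(G)] may be larger.)

E[α(G)] ≥ 451/6 ≈ 75.16667.


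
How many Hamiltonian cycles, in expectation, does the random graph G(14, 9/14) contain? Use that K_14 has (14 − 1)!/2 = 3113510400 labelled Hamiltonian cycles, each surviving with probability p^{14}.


K_14 has (14 − 1)!/2 = 3113510400 labelled Hamiltonian cycles.
For each such Hamiltonian cycle H, let X_H = 1 if all 14 edges of H are present in G. Then P[X_H = 1] = p^{14} = (9/14)^{14} = 22876792454961/11112006825558016.
Summing the indicators: E[X] = Σ_H E[X_H] = 3113510400 · p^{14} = 3113510400 · 22876792454961/11112006825558016 = 19873641525435994725/3100448333024.
Numerically: E[X] ≈ 6.4099e+06.

E[X] = 3113510400 · (9/14)^{14} = 19873641525435994725/3100448333024 ≈ 6.4099e+06.


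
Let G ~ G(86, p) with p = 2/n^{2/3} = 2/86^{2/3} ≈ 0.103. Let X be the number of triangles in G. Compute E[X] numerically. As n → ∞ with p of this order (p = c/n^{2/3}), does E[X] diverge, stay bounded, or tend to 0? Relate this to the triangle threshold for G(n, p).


Number of potential triangles: C(86, 3) = 102340.
Each occurs with probability p³ ≈ (0.103)³ ≈ 1.08167e-03.
By linearity: E[X] = C(86, 3)·p³ ≈ 102340 · 1.08167e-03 ≈ 110.698.
Since α = 2/3 < 1, p = c/n^{2/3} ≫ 1/n is above the triangle threshold p ~ 1/n. Asymptotically E[X] ~ (c³/6)·n^{3(1−α)} = (2³/6)·n^{1} → ∞; triangles are abundant w.h.p.

E[X] ≈ 110.698; in regime p = Θ(1/n^{2/3}) E[X] diverges (above the triangle threshold p ~ 1/n).


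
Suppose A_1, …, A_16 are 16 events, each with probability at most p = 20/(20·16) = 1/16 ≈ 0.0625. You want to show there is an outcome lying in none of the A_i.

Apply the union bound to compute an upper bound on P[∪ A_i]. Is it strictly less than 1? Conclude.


Union bound: P[∪_{i=1}^{16} A_i] ≤ Σ_i P[A_i] ≤ 16·p = 16·(1/16) = 1.
Numerically: 1 ≈ 1.0000.
Is 1 < 1? NO.
Since the bound 1 is ≥ 1, the union bound is uninformative here; it does NOT by itself certify existence.

16·p = 1 ≈ 1.0000; existence NOT certified by the union bound.


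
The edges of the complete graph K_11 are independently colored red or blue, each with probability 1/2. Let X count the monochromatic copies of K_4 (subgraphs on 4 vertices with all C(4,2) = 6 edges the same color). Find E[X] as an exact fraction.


Let X = Σ_S X_S over the C(11, 4) = 330 subsets S of size 4, where X_S = 1 if the K_4 on S is monochromatic.
For a fixed S, the K_4 on S has C(4, 2) = 6 edges. P[all 6 edges red] = (1/2)^6, and likewise for blue, so P[monochromatic] = 2·(1/2)^6 = 2^{1 − 6} = 1/32.
By linearity of expectation: E[X] = C(11, 4) · 2^{1 − 6} = 330 · 1/32 = 165/16.
Numerically: E[X] ≈ 10.31250.

E[X] = C(11,4)·2^(1−C(4,2)) = 165/16 ≈ 10.31250.


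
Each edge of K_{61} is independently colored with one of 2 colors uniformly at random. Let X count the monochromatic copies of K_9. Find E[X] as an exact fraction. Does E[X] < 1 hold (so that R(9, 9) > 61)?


E[X] = C(61, 9) · 2^{1 − 36} = 17341763505 · 2^{−35} = 17341763505/34359738368.
As a reduced fraction: E[X] = 17341763505/34359738368 ≈ 0.5047.
Is E[X] < 1? YES.
Since E[X] < 1, there exists a 2-coloring of K_{61} with no monochromatic K_9; hence R(9, 9) > 61.

E[X] = 17341763505/34359738368 ≈ 0.5047; E[X] < 1, so R(9, 9) > 61.


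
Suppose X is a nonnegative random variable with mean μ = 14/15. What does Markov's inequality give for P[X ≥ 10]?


μ = E[X] = 14/15, a = 10.
Markov: P[X ≥ 10] ≤ μ/a = (14/15)/10 = 7/75.
Numerically: ≈ 0.09333.
(Since a = 10 > μ = 0.93333, the bound 7/75 is < 1 and informative.)

P[X ≥ 10] ≤ 7/75 ≈ 0.09333.


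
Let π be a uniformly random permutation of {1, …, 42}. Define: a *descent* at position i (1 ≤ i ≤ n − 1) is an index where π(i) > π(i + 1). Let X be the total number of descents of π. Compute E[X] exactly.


Write X = Σ X_I over i = 1, …, 41, with X_I the indicator of one descent.
There are 41 indicators.
For each fixed i, the pair (π(i), π(i+1)) is a uniformly random ordered pair of distinct values from {1, …, 42}; by symmetry P[π(i) > π(i+1)] = 1/2.
By linearity: E[X] = 41 · (1/2) = (42 − 1) · (1/2) = 41/2 ≈ 20.500.

E[X] = 41/2 = 20.500.


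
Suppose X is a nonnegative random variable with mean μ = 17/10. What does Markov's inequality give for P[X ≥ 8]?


μ = E[X] = 17/10, a = 8.
Markov: P[X ≥ 8] ≤ μ/a = (17/10)/8 = 17/80.
Numerically: ≈ 0.21250.
(Since a = 8 > μ = 1.70000, the bound 17/80 is < 1 and informative.)

P[X ≥ 8] ≤ 17/80 ≈ 0.21250.


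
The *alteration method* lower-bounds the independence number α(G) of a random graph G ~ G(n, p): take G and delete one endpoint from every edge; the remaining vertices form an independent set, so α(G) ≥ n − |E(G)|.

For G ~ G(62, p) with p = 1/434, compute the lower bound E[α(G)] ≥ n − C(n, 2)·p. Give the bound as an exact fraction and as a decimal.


E[|E(G)|] = C(62, 2)·p = 1891 · (1/434) = 61/14.
E[α(G)] ≥ n − E[|E(G)|] = 62 − 61/14 = 807/14.
Numerically: ≈ 57.643.
(This is only a lower bound; the true E[α(G)] may be larger.)

E[α(G)] ≥ 807/14 ≈ 57.643.


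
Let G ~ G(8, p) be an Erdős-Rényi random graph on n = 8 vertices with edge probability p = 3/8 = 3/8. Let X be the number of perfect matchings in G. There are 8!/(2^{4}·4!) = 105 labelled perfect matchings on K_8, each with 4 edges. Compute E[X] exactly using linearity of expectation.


K_8 has 8!/(2^{4}·4!) = 105 labelled perfect matchings.
For each such perfect matching H, let X_H = 1 if all 4 edges of H are present in G. Then P[X_H = 1] = p^{4} = (3/8)^{4} = 81/4096.
Summing the indicators: E[X] = Σ_H E[X_H] = 105 · p^{4} = 105 · 81/4096 = 8505/4096.
Numerically: E[X] ≈ 2.076.

E[X] = 105 · (3/8)^{4} = 8505/4096 ≈ 2.076.


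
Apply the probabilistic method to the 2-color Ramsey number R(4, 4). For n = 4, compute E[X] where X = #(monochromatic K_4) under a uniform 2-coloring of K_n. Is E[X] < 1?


E[X] = C(4, 4) · 2^{1 − 6} = 1 · 2^{−5} = 1/32.
As a reduced fraction: E[X] = 1/32 ≈ 0.03125.
Is E[X] < 1? YES.
Since E[X] < 1, there exists a 2-coloring of K_{4} with no monochromatic K_4; hence R(4, 4) > 4.

E[X] = 1/32 ≈ 0.03125; E[X] < 1, so R(4, 4) > 4.


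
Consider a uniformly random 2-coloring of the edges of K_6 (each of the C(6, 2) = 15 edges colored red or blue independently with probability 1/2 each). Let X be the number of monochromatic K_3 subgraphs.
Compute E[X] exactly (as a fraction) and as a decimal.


Let X = Σ_S X_S over the C(6, 3) = 20 subsets S of size 3, where X_S = 1 if the K_3 on S is monochromatic.
For a fixed S, the K_3 on S has C(3, 2) = 3 edges. P[all 3 edges red] = (1/2)^3, and likewise for blue, so P[monochromatic] = 2·(1/2)^3 = 2^{1 − 3} = 1/4.
By linearity of expectation: E[X] = C(6, 3) · 2^{1 − 3} = 20 · 1/4 = 5.
Numerically: E[X] ≈ 5.000000.

E[X] = C(6,3)·2^(1−C(3,2)) = 5 ≈ 5.000000.


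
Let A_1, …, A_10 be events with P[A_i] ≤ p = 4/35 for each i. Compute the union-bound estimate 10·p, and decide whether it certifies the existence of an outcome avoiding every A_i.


Union bound: P[∪_{i=1}^{10} A_i] ≤ Σ_i P[A_i] ≤ 10·p = 10·(4/35) = 8/7.
Numerically: 8/7 ≈ 1.1429.
Is 8/7 < 1? NO.
Since the bound 8/7 is ≥ 1, the union bound is uninformative here; it does NOT by itself certify existence.

10·p = 8/7 ≈ 1.1429; existence NOT certified by the union bound.


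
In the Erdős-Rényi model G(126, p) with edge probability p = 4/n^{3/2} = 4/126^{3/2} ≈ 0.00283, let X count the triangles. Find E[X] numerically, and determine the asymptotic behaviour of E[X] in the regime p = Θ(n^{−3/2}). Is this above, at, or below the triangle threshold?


Number of potential triangles: C(126, 3) = 325500.
Each occurs with probability p³ ≈ (0.00283)³ ≈ 2.26210e-08.
By linearity: E[X] = C(126, 3)·p³ ≈ 325500 · 2.26210e-08 ≈ 0.007.
Since α = 3/2 > 1, p = c/n^{3/2} = o(1/n) is below the triangle threshold p ~ 1/n. Asymptotically E[X] ~ (c³/6)·n^{3(1−α)} = (4³/6)·n^{-1.5} → 0, so by Markov's inequality G has no triangles w.h.p.

E[X] ≈ 0.007; in regime p = Θ(1/n^{3/2}) E[X] tends to 0 (below the triangle threshold p ~ 1/n).


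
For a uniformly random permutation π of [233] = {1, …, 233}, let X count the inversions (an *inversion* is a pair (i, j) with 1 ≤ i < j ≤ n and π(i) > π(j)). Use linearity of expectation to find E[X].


Write X = Σ X_I over the C(233, 2) = 27028 pairs i < j, with X_I the indicator of one inversion.
There are 27028 indicators.
For each fixed pair i < j, the values π(i) and π(j) are two distinct elements of {1, …, 233} in uniformly random order; by symmetry P[π(i) > π(j)] = 1/2.
By linearity: E[X] = 27028 · (1/2) = C(233, 2) · (1/2) = 27028/2 = 13514 ≈ 13514.000.

E[X] = 13514 = 13514.000.


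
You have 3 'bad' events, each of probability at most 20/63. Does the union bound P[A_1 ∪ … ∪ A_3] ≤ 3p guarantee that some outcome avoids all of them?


Union bound: P[∪_{i=1}^{3} A_i] ≤ Σ_i P[A_i] ≤ 3·p = 3·(20/63) = 20/21.
Numerically: 20/21 ≈ 0.9524.
Is 20/21 < 1? YES.
Since P[∪ A_i] ≤ 20/21 < 1, the complement has P[∩ A_i^c] ≥ 1 − 20/21 = 1/21 > 0, so some outcome avoids every A_i.

3·p = 20/21 ≈ 0.9524; existence CERTIFIED by the union bound.


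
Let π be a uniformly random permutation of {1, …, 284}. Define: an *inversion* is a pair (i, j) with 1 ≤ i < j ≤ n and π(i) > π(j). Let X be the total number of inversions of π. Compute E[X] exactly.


Write X = Σ X_I over the C(284, 2) = 40186 pairs i < j, with X_I the indicator of one inversion.
There are 40186 indicators.
For each fixed pair i < j, the values π(i) and π(j) are two distinct elements of {1, …, 284} in uniformly random order; by symmetry P[π(i) > π(j)] = 1/2.
By linearity: E[X] = 40186 · (1/2) = C(284, 2) · (1/2) = 40186/2 = 20093 ≈ 20093.000.

E[X] = 20093 = 20093.000.


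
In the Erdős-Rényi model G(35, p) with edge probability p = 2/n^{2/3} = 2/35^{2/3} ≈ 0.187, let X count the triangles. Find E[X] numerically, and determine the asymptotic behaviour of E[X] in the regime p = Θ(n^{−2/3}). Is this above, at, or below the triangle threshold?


Number of potential triangles: C(35, 3) = 6545.
Each occurs with probability p³ ≈ (0.187)³ ≈ 6.53061e-03.
By linearity: E[X] = C(35, 3)·p³ ≈ 6545 · 6.53061e-03 ≈ 42.743.
Since α = 2/3 < 1, p = c/n^{2/3} ≫ 1/n is above the triangle threshold p ~ 1/n. Asymptotically E[X] ~ (c³/6)·n^{3(1−α)} = (2³/6)·n^{1} → ∞; triangles are abundant w.h.p.

E[X] ≈ 42.743; in regime p = Θ(1/n^{2/3}) E[X] diverges (above the triangle threshold p ~ 1/n).


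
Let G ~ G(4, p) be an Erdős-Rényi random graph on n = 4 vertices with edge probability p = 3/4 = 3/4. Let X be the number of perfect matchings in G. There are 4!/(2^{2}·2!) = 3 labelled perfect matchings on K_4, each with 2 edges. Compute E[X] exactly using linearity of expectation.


K_4 has 4!/(2^{2}·2!) = 3 labelled perfect matchings.
For each such perfect matching H, let X_H = 1 if all 2 edges of H are present in G. Then P[X_H = 1] = p^{2} = (3/4)^{2} = 9/16.
Summing the indicators: E[X] = Σ_H E[X_H] = 3 · p^{2} = 3 · 9/16 = 27/16.
Numerically: E[X] ≈ 1.69.

E[X] = 3 · (3/4)^{2} = 27/16 ≈ 1.69.


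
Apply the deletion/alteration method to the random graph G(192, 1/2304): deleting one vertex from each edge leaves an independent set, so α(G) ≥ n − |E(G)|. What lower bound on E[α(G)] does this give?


E[|E(G)|] = C(192, 2)·p = 18336 · (1/2304) = 191/24.
E[α(G)] ≥ n − E[|E(G)|] = 192 − 191/24 = 4417/24.
Numerically: ≈ 184.04167.
(This is only a lower bound; the true E[α(G)] may be larger.)

E[α(G)] ≥ 4417/24 ≈ 184.04167.


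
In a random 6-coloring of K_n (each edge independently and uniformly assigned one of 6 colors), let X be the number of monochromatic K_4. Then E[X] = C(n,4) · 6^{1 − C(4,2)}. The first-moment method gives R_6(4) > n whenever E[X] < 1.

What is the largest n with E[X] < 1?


We need C(n, 4) · 6^{1 − 6} < 1, i.e. C(n, 4) < 6^{6 − 1} = 7776.
Check values of n near the boundary:
  n = 19: C(19, 4) = 3876; 3876 < 7776? YES
  n = 20: C(20, 4) = 4845; 4845 < 7776? YES
  n = 21: C(21, 4) = 5985; 5985 < 7776? YES
  n = 22: C(22, 4) = 7315; 7315 < 7776? YES
  n = 23: C(23, 4) = 8855; 8855 < 7776? NO
  n = 24: C(24, 4) = 10626; 10626 < 7776? NO
  n = 25: C(25, 4) = 12650; 12650 < 7776? NO
The largest n with C(n, 4) < 7776 is n = 22 (where E[X] = 7315/7776 ≈ 0.940715). Hence R_6(4) > 22, i.e. R_6(4) ≥ 23.

Largest n = 22; hence R_6(4) > 22.


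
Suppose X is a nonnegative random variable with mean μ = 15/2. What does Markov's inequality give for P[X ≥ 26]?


μ = E[X] = 15/2, a = 26.
Markov: P[X ≥ 26] ≤ μ/a = (15/2)/26 = 15/52.
Numerically: ≈ 0.2885.
(Since a = 26 > μ = 7.5000, the bound 15/52 is < 1 and informative.)

P[X ≥ 26] ≤ 15/52 ≈ 0.2885.


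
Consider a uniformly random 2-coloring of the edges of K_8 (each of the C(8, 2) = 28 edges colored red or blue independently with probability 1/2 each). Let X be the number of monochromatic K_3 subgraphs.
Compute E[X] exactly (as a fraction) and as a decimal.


Let X = Σ_S X_S over the C(8, 3) = 56 subsets S of size 3, where X_S = 1 if the K_3 on S is monochromatic.
For a fixed S, the K_3 on S has C(3, 2) = 3 edges. P[all 3 edges red] = (1/2)^3, and likewise for blue, so P[monochromatic] = 2·(1/2)^3 = 2^{1 − 3} = 1/4.
Summing: E[X] = C(8, 3) · 2^{1 − 3} = 56 · 1/4 = 14.
Numerically: E[X] ≈ 14.00000.

E[X] = C(8,3)·2^(1−C(3,2)) = 14 ≈ 14.00000.


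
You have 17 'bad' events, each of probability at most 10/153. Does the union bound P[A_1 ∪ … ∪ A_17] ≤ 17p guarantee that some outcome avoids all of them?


Union bound: P[∪_{i=1}^{17} A_i] ≤ Σ_i P[A_i] ≤ 17·p = 17·(10/153) = 10/9.
Numerically: 10/9 ≈ 1.111.
Is 10/9 < 1? NO.
Since the bound 10/9 is ≥ 1, the union bound is uninformative here; it does NOT by itself certify existence.

17·p = 10/9 ≈ 1.111; existence NOT certified by the union bound.


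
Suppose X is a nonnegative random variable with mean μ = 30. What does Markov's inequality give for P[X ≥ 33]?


μ = E[X] = 30, a = 33.
Markov: P[X ≥ 33] ≤ μ/a = (30)/33 = 10/11.
Numerically: ≈ 0.909091.
(Since a = 33 > μ = 30.000000, the bound 10/11 is < 1 and informative.)

P[X ≥ 33] ≤ 10/11 ≈ 0.909091.


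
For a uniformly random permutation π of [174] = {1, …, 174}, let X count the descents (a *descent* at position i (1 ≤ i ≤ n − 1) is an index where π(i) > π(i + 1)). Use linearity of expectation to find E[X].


Write X = Σ X_I over i = 1, …, 173, with X_I the indicator of one descent.
There are 173 indicators.
For each fixed i, the pair (π(i), π(i+1)) is a uniformly random ordered pair of distinct values from {1, …, 174}; by symmetry P[π(i) > π(i+1)] = 1/2.
By linearity: E[X] = 173 · (1/2) = (174 − 1) · (1/2) = 173/2 ≈ 86.500000.

E[X] = 173/2 = 86.500000.


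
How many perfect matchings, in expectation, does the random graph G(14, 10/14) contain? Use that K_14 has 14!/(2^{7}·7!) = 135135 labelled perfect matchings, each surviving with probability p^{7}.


K_14 has 14!/(2^{7}·7!) = 135135 labelled perfect matchings.
For each such perfect matching H, let X_H = 1 if all 7 edges of H are present in G. Then P[X_H = 1] = p^{7} = (5/7)^{7} = 78125/823543.
By linearity of expectation: E[X] = Σ_H E[X_H] = 135135 · p^{7} = 135135 · 78125/823543 = 1508203125/117649.
Numerically: E[X] ≈ 12820.

E[X] = 135135 · (5/7)^{7} = 1508203125/117649 ≈ 12820.


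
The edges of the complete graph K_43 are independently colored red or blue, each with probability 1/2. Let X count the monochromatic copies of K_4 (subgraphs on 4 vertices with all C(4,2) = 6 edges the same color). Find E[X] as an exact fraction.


Let X = Σ_S X_S over the C(43, 4) = 123410 subsets S of size 4, where X_S = 1 if the K_4 on S is monochromatic.
For a fixed S, the K_4 on S has C(4, 2) = 6 edges. P[all 6 edges red] = (1/2)^6, and likewise for blue, so P[monochromatic] = 2·(1/2)^6 = 2^{1 − 6} = 1/32.
By linearity of expectation: E[X] = C(43, 4) · 2^{1 − 6} = 123410 · 1/32 = 61705/16.
Numerically: E[X] ≈ 3856.5625.

E[X] = C(43,4)·2^(1−C(4,2)) = 61705/16 ≈ 3856.5625.


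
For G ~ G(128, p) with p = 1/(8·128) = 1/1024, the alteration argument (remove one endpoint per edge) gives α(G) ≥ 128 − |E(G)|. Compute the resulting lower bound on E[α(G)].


E[|E(G)|] = C(128, 2)·p = 8128 · (1/1024) = 127/16.
E[α(G)] ≥ n − E[|E(G)|] = 128 − 127/16 = 1921/16.
Numerically: ≈ 120.06250.
(This is only a lower bound; the true E[α(G)] may be larger.)

E[α(G)] ≥ 1921/16 ≈ 120.06250.


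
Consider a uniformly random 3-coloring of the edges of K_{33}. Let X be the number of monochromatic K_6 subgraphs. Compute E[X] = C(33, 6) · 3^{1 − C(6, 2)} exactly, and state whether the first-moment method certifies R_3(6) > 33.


E[X] = C(33, 6) · 3^{1 − 15} = 1107568 · 3^{−14} = 1107568/4782969.
As a reduced fraction: E[X] = 1107568/4782969 ≈ 0.232.
Is E[X] < 1? YES.
Since E[X] < 1, there exists a 3-coloring of K_{33} with no monochromatic K_6; hence R_3(6) > 33.

E[X] = 1107568/4782969 ≈ 0.232; E[X] < 1, so R_3(6) > 33.


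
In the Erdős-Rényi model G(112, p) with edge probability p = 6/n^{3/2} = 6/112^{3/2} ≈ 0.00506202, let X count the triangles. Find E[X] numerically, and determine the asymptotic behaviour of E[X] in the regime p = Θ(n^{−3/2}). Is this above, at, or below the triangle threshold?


Number of potential triangles: C(112, 3) = 227920.
Each occurs with probability p³ ≈ (0.00506202)³ ≈ 1.29709758e-07.
By linearity: E[X] = C(112, 3)·p³ ≈ 227920 · 1.29709758e-07 ≈ 0.029563.
Since α = 3/2 > 1, p = c/n^{3/2} = o(1/n) is below the triangle threshold p ~ 1/n. Asymptotically E[X] ~ (c³/6)·n^{3(1−α)} = (6³/6)·n^{-1.5} → 0, so by Markov's inequality G has no triangles w.h.p.

E[X] ≈ 0.029563; in regime p = Θ(1/n^{3/2}) E[X] tends to 0 (below the triangle threshold p ~ 1/n).


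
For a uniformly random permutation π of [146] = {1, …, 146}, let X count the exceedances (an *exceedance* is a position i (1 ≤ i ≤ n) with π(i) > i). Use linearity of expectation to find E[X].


Write X = Σ_{i=1}^{146} X_i, where X_i = 1_{π(i) > i}.
For each fixed i, π(i) is uniform over {1, …, 146} (marginal of a uniform permutation), so P[π(i) > i] = (n − i)/n. Summing: Σ_{i=1}^{146} (n − i)/n = (0 + 1 + … + 145)/146 = 146(146 − 1)/(2·146) = (146 − 1)/2.
Hence E[X] = Σ_{i=1}^{146} (146 − i)/146 = 145/2 ≈ 72.500000.

E[X] = 145/2 = 72.500000.


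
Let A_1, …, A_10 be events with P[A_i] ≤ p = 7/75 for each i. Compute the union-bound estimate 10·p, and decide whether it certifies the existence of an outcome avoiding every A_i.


Union bound: P[∪_{i=1}^{10} A_i] ≤ Σ_i P[A_i] ≤ 10·p = 10·(7/75) = 14/15.
Numerically: 14/15 ≈ 0.93333.
Is 14/15 < 1? YES.
Since P[∪ A_i] ≤ 14/15 < 1, the complement has P[∩ A_i^c] ≥ 1 − 14/15 = 1/15 > 0, so some outcome avoids every A_i.

10·p = 14/15 ≈ 0.93333; existence CERTIFIED by the union bound.


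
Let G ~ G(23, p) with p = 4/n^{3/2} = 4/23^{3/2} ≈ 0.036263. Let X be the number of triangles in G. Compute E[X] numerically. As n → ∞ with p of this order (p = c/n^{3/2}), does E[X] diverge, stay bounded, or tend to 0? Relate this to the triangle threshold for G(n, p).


Number of potential triangles: C(23, 3) = 1771.
Each occurs with probability p³ ≈ (0.036263)³ ≈ 4.7687517e-05.
By linearity: E[X] = C(23, 3)·p³ ≈ 1771 · 4.7687517e-05 ≈ 0.08445.
Since α = 3/2 > 1, p = c/n^{3/2} = o(1/n) is below the triangle threshold p ~ 1/n. Asymptotically E[X] ~ (c³/6)·n^{3(1−α)} = (4³/6)·n^{-1.5} → 0, so by Markov's inequality G has no triangles w.h.p.

E[X] ≈ 0.08445; in regime p = Θ(1/n^{3/2}) E[X] tends to 0 (below the triangle threshold p ~ 1/n).


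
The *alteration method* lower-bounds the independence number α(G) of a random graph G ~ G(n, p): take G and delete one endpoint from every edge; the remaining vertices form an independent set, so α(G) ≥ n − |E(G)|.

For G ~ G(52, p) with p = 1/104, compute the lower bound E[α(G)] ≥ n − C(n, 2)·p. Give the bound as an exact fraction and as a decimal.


E[|E(G)|] = C(52, 2)·p = 1326 · (1/104) = 51/4.
E[α(G)] ≥ n − E[|E(G)|] = 52 − 51/4 = 157/4.
Numerically: ≈ 39.25000.
(This is only a lower bound; the true E[α(G)] may be larger.)

E[α(G)] ≥ 157/4 ≈ 39.25000.


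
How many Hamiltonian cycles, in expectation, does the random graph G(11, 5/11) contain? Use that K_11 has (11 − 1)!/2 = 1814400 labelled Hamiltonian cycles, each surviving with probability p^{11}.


K_11 has (11 − 1)!/2 = 1814400 labelled Hamiltonian cycles.
For each such Hamiltonian cycle H, let X_H = 1 if all 11 edges of H are present in G. Then P[X_H = 1] = p^{11} = (5/11)^{11} = 48828125/285311670611.
Summing the indicators: E[X] = Σ_H E[X_H] = 1814400 · p^{11} = 1814400 · 48828125/285311670611 = 88593750000000/285311670611.
Numerically: E[X] ≈ 311.

E[X] = 1814400 · (5/11)^{11} = 88593750000000/285311670611 ≈ 311.
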